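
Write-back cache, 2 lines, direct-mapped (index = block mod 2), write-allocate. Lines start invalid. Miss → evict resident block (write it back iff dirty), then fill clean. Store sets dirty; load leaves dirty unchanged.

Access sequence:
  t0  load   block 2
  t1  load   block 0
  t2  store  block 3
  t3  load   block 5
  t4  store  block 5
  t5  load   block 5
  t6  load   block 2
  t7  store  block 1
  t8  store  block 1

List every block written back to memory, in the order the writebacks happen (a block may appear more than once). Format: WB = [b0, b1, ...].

WB = [3, 5]

  0 | R B2 → L0 miss [-]
  1 | R B0 → L0 miss [-]
  2 | W B3 → L1 miss [D]
  3 | R B5 → L1 miss wb→B3 [-]
  4 | W B5 → L1 hit [D]
  5 | R B5 → L1 hit [D]
  6 | R B2 → L0 miss [-]
  7 | W B1 → L1 miss wb→B5 [D]
  8 | W B1 → L1 hit [D]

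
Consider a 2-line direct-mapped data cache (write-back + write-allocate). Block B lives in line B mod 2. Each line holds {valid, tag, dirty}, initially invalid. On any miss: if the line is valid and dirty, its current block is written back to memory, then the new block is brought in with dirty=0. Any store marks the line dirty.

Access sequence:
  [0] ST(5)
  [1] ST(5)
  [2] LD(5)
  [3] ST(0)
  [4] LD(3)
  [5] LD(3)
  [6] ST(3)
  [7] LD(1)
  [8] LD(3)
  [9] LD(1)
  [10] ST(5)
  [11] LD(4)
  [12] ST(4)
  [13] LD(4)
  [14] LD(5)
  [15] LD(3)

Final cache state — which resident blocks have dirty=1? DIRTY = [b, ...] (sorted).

  0 | W B5 → L1 miss [D]
  1 | W B5 → L1 hit [D]
  2 | R B5 → L1 hit [D]
  3 | W B0 → L0 miss [D]
  4 | R B3 → L1 miss wb→B5 [-]
  5 | R B3 → L1 hit [-]
  6 | W B3 → L1 hit [D]
  7 | R B1 → L1 miss wb→B3 [-]
  8 | R B3 → L1 miss [-]
  9 | R B1 → L1 miss [-]
  10 | W B5 → L1 miss [D]
  11 | R B4 → L0 miss wb→B0 [-]
  12 | W B4 → L0 hit [D]
  13 | R B4 → L0 hit [D]
  14 | R B5 → L1 hit [D]
  15 | R B3 → L1 miss wb→B5 [-]

DIRTY = [4]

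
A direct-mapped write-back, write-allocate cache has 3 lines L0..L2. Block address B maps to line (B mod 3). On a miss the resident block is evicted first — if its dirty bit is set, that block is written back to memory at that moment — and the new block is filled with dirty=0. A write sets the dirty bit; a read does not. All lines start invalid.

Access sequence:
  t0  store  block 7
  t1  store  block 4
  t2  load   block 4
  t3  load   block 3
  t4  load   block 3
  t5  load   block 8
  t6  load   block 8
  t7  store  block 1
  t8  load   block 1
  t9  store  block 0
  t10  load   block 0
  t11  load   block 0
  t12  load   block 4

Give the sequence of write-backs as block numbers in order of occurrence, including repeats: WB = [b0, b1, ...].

WB = [7, 4, 1]

0: W B7 -> L1 miss  d=D]
1: W B4 -> L1 miss wb->B7  d=D]
2: R B4 -> L1 hit  d=D]
3: R B3 -> L0 miss  d=-]
4: R B3 -> L0 hit  d=-]
5: R B8 -> L2 miss  d=-]
6: R B8 -> L2 hit  d=-]
7: W B1 -> L1 miss wb->B4  d=D]
8: R B1 -> L1 hit  d=D]
9: W B0 -> L0 miss  d=D]
10: R B0 -> L0 hit  d=D]
11: R B0 -> L0 hit  d=D]
12: R B4 -> L1 miss wb->B1  d=-]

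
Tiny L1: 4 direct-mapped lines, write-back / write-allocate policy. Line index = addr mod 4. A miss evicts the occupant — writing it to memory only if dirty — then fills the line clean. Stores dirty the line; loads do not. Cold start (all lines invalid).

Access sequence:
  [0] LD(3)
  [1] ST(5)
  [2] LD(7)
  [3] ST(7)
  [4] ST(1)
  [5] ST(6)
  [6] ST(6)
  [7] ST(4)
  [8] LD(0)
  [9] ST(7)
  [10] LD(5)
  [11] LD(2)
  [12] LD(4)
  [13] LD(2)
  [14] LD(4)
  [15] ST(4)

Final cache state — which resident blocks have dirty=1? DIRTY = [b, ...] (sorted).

DIRTY = [4, 7]

0: R B3 → L3 miss [-]
1: W B5 → L1 miss [D]
2: R B7 → L3 miss [-]
3: W B7 → L3 hit [D]
4: W B1 → L1 miss wb→B5 [D]
5: W B6 → L2 miss [D]
6: W B6 → L2 hit [D]
7: W B4 → L0 miss [D]
8: R B0 → L0 miss wb→B4 [-]
9: W B7 → L3 hit [D]
10: R B5 → L1 miss wb→B1 [-]
11: R B2 → L2 miss wb→B6 [-]
12: R B4 → L0 miss [-]
13: R B2 → L2 hit [-]
14: R B4 → L0 hit [-]
15: W B4 → L0 hit [D]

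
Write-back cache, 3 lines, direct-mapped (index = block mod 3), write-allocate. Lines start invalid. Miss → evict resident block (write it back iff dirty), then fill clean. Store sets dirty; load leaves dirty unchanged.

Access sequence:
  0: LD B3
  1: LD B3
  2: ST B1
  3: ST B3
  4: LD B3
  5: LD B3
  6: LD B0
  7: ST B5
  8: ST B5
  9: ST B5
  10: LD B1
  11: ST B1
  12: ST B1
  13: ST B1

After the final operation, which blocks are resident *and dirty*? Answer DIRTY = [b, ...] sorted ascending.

0: R B3 -> L0 miss  d=-]
1: R B3 -> L0 hit  d=-]
2: W B1 -> L1 miss  d=D]
3: W B3 -> L0 hit  d=D]
4: R B3 -> L0 hit  d=D]
5: R B3 -> L0 hit  d=D]
6: R B0 -> L0 miss wb->B3  d=-]
7: W B5 -> L2 miss  d=D]
8: W B5 -> L2 hit  d=D]
9: W B5 -> L2 hit  d=D]
10: R B1 -> L1 hit  d=D]
11: W B1 -> L1 hit  d=D]
12: W B1 -> L1 hit  d=D]
13: W B1 -> L1 hit  d=D]

DIRTY = [1, 5]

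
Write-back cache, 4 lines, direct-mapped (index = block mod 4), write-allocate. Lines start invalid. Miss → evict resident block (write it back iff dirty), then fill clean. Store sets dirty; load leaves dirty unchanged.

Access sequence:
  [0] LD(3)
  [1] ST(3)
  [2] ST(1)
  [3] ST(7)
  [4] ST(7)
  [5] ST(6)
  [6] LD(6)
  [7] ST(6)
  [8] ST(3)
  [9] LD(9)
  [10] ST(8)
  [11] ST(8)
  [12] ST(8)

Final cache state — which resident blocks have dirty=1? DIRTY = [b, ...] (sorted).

  0 | R B3 → L3 miss [-]
  1 | W B3 → L3 hit [D]
  2 | W B1 → L1 miss [D]
  3 | W B7 → L3 miss wb→B3 [D]
  4 | W B7 → L3 hit [D]
  5 | W B6 → L2 miss [D]
  6 | R B6 → L2 hit [D]
  7 | W B6 → L2 hit [D]
  8 | W B3 → L3 miss wb→B7 [D]
  9 | R B9 → L1 miss wb→B1 [-]
  10 | W B8 → L0 miss [D]
  11 | W B8 → L0 hit [D]
  12 | W B8 → L0 hit [D]

DIRTY = [3, 6, 8]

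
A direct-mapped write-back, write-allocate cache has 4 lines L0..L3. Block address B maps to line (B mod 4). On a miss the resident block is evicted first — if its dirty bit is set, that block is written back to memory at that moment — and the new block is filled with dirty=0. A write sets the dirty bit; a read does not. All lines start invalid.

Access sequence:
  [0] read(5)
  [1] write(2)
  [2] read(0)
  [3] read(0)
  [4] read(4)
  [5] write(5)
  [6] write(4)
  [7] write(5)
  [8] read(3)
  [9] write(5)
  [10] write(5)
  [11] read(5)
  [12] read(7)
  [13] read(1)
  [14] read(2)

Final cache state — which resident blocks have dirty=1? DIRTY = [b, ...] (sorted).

  0 | R B5 → L1 miss [-]
  1 | W B2 → L2 miss [D]
  2 | R B0 → L0 miss [-]
  3 | R B0 → L0 hit [-]
  4 | R B4 → L0 miss [-]
  5 | W B5 → L1 hit [D]
  6 | W B4 → L0 hit [D]
  7 | W B5 → L1 hit [D]
  8 | R B3 → L3 miss [-]
  9 | W B5 → L1 hit [D]
  10 | W B5 → L1 hit [D]
  11 | R B5 → L1 hit [D]
  12 | R B7 → L3 miss [-]
  13 | R B1 → L1 miss wb→B5 [-]
  14 | R B2 → L2 hit [D]

DIRTY = [2, 4]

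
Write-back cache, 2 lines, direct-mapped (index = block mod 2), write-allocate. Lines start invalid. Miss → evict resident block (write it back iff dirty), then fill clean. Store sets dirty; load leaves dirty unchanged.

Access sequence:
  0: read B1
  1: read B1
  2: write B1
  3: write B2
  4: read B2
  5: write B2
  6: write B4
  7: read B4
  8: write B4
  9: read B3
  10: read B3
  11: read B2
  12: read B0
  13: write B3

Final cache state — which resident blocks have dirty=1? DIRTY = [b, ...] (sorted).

DIRTY = [3]

0: R B1 -> L1 miss  d=-]
1: R B1 -> L1 hit  d=-]
2: W B1 -> L1 hit  d=D]
3: W B2 -> L0 miss  d=D]
4: R B2 -> L0 hit  d=D]
5: W B2 -> L0 hit  d=D]
6: W B4 -> L0 miss wb->B2  d=D]
7: R B4 -> L0 hit  d=D]
8: W B4 -> L0 hit  d=D]
9: R B3 -> L1 miss wb->B1  d=-]
10: R B3 -> L1 hit  d=-]
11: R B2 -> L0 miss wb->B4  d=-]
12: R B0 -> L0 miss  d=-]
13: W B3 -> L1 hit  d=D]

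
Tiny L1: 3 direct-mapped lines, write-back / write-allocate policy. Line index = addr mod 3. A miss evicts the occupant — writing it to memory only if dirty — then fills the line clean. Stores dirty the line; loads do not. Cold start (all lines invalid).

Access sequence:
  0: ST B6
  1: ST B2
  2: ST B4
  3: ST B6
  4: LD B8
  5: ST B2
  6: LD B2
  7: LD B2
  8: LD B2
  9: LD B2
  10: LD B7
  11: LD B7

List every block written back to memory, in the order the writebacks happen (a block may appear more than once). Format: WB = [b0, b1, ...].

  0 | W B6 → L0 miss [D]
  1 | W B2 → L2 miss [D]
  2 | W B4 → L1 miss [D]
  3 | W B6 → L0 hit [D]
  4 | R B8 → L2 miss wb→B2 [-]
  5 | W B2 → L2 miss [D]
  6 | R B2 → L2 hit [D]
  7 | R B2 → L2 hit [D]
  8 | R B2 → L2 hit [D]
  9 | R B2 → L2 hit [D]
  10 | R B7 → L1 miss wb→B4 [-]
  11 | R B7 → L1 hit [-]

WB = [2, 4]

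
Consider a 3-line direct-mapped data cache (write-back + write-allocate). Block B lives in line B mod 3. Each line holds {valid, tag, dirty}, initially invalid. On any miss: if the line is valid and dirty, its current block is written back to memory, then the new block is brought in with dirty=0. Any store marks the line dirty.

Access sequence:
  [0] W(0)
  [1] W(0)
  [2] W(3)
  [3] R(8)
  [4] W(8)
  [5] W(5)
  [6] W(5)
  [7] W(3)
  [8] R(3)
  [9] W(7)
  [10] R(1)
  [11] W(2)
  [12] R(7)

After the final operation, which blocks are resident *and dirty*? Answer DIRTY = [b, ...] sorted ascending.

  0 | W B0 → L0 miss [D]
  1 | W B0 → L0 hit [D]
  2 | W B3 → L0 miss wb→B0 [D]
  3 | R B8 → L2 miss [-]
  4 | W B8 → L2 hit [D]
  5 | W B5 → L2 miss wb→B8 [D]
  6 | W B5 → L2 hit [D]
  7 | W B3 → L0 hit [D]
  8 | R B3 → L0 hit [D]
  9 | W B7 → L1 miss [D]
  10 | R B1 → L1 miss wb→B7 [-]
  11 | W B2 → L2 miss wb→B5 [D]
  12 | R B7 → L1 miss [-]

DIRTY = [2, 3]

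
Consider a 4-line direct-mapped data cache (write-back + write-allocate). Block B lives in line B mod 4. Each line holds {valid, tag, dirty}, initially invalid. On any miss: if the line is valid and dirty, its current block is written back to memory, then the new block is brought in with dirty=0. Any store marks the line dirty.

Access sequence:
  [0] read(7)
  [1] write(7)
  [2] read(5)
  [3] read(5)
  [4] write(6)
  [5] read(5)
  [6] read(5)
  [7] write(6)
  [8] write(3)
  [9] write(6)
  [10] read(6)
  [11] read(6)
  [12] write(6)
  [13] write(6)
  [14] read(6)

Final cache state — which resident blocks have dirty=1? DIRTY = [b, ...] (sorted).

DIRTY = [3, 6]

0: R B7 → L3 miss [-]
1: W B7 → L3 hit [D]
2: R B5 → L1 miss [-]
3: R B5 → L1 hit [-]
4: W B6 → L2 miss [D]
5: R B5 → L1 hit [-]
6: R B5 → L1 hit [-]
7: W B6 → L2 hit [D]
8: W B3 → L3 miss wb→B7 [D]
9: W B6 → L2 hit [D]
10: R B6 → L2 hit [D]
11: R B6 → L2 hit [D]
12: W B6 → L2 hit [D]
13: W B6 → L2 hit [D]
14: R B6 → L2 hit [D]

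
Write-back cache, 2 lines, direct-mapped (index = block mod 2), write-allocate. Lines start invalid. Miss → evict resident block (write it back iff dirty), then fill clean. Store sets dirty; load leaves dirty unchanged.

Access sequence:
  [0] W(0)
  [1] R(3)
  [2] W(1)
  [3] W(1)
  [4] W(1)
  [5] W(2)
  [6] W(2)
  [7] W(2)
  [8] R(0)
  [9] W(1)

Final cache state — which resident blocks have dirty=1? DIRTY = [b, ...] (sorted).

DIRTY = [1]

0: W B0 -> L0 miss  d=D]
1: R B3 -> L1 miss  d=-]
2: W B1 -> L1 miss  d=D]
3: W B1 -> L1 hit  d=D]
4: W B1 -> L1 hit  d=D]
5: W B2 -> L0 miss wb->B0  d=D]
6: W B2 -> L0 hit  d=D]
7: W B2 -> L0 hit  d=D]
8: R B0 -> L0 miss wb->B2  d=-]
9: W B1 -> L1 hit  d=D]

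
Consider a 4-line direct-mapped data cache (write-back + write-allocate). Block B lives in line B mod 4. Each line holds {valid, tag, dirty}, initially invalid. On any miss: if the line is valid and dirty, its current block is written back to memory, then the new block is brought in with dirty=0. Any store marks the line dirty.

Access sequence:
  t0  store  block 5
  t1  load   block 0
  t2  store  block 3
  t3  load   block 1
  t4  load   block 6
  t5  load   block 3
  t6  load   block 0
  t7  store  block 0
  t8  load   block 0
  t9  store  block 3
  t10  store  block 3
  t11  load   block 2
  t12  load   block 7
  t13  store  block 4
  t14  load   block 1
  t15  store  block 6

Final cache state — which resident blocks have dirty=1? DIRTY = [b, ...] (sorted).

DIRTY = [4, 6]

  0 | W B5 → L1 miss [D]
  1 | R B0 → L0 miss [-]
  2 | W B3 → L3 miss [D]
  3 | R B1 → L1 miss wb→B5 [-]
  4 | R B6 → L2 miss [-]
  5 | R B3 → L3 hit [D]
  6 | R B0 → L0 hit [-]
  7 | W B0 → L0 hit [D]
  8 | R B0 → L0 hit [D]
  9 | W B3 → L3 hit [D]
  10 | W B3 → L3 hit [D]
  11 | R B2 → L2 miss [-]
  12 | R B7 → L3 miss wb→B3 [-]
  13 | W B4 → L0 miss wb→B0 [D]
  14 | R B1 → L1 hit [-]
  15 | W B6 → L2 miss [D]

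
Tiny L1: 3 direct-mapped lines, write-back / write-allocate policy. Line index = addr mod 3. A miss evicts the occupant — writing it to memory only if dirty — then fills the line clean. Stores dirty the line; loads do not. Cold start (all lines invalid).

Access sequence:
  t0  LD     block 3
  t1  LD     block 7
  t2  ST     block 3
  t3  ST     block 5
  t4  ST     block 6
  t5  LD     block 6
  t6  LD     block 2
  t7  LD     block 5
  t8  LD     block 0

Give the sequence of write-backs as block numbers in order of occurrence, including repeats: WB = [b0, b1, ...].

0: R B3 -> L0 miss  d=-]
1: R B7 -> L1 miss  d=-]
2: W B3 -> L0 hit  d=D]
3: W B5 -> L2 miss  d=D]
4: W B6 -> L0 miss wb->B3  d=D]
5: R B6 -> L0 hit  d=D]
6: R B2 -> L2 miss wb->B5  d=-]
7: R B5 -> L2 miss  d=-]
8: R B0 -> L0 miss wb->B6  d=-]

WB = [3, 5, 6]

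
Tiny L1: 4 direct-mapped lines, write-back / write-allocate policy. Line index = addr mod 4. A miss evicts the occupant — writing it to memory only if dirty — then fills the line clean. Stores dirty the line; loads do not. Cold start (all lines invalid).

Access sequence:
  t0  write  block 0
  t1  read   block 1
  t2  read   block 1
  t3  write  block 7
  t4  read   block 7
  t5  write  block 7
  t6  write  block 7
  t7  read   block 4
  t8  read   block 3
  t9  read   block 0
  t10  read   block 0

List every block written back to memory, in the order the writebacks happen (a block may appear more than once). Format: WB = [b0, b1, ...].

WB = [0, 7]

0: W B0 -> L0 miss  d=D]
1: R B1 -> L1 miss  d=-]
2: R B1 -> L1 hit  d=-]
3: W B7 -> L3 miss  d=D]
4: R B7 -> L3 hit  d=D]
5: W B7 -> L3 hit  d=D]
6: W B7 -> L3 hit  d=D]
7: R B4 -> L0 miss wb->B0  d=-]
8: R B3 -> L3 miss wb->B7  d=-]
9: R B0 -> L0 miss  d=-]
10: R B0 -> L0 hit  d=-]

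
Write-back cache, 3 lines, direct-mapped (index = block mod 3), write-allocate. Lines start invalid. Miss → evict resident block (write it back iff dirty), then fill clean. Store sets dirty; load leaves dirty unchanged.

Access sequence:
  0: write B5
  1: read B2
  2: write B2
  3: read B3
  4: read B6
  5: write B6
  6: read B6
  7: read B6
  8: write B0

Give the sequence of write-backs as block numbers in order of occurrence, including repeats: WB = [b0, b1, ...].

  0 | W B5 → L2 miss [D]
  1 | R B2 → L2 miss wb→B5 [-]
  2 | W B2 → L2 hit [D]
  3 | R B3 → L0 miss [-]
  4 | R B6 → L0 miss [-]
  5 | W B6 → L0 hit [D]
  6 | R B6 → L0 hit [D]
  7 | R B6 → L0 hit [D]
  8 | W B0 → L0 miss wb→B6 [D]

WB = [5, 6]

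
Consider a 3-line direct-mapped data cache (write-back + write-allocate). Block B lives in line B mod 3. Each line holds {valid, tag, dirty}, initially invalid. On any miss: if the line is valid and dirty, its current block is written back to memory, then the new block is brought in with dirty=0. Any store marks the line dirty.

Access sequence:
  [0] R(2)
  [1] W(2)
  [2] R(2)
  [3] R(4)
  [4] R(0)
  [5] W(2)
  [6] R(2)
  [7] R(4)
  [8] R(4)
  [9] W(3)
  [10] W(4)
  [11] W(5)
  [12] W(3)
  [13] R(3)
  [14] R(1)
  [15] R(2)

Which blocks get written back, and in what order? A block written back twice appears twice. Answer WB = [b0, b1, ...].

WB = [2, 4, 5]

0: R B2 → L2 miss [-]
1: W B2 → L2 hit [D]
2: R B2 → L2 hit [D]
3: R B4 → L1 miss [-]
4: R B0 → L0 miss [-]
5: W B2 → L2 hit [D]
6: R B2 → L2 hit [D]
7: R B4 → L1 hit [-]
8: R B4 → L1 hit [-]
9: W B3 → L0 miss [D]
10: W B4 → L1 hit [D]
11: W B5 → L2 miss wb→B2 [D]
12: W B3 → L0 hit [D]
13: R B3 → L0 hit [D]
14: R B1 → L1 miss wb→B4 [-]
15: R B2 → L2 miss wb→B5 [-]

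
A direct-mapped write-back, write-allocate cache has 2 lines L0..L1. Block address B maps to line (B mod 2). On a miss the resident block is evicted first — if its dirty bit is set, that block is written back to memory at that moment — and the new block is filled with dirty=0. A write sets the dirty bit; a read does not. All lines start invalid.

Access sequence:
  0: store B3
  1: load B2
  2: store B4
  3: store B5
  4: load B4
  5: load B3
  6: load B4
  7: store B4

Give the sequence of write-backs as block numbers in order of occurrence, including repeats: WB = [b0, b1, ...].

WB = [3, 5]

0: W B3 -> L1 miss  d=D]
1: R B2 -> L0 miss  d=-]
2: W B4 -> L0 miss  d=D]
3: W B5 -> L1 miss wb->B3  d=D]
4: R B4 -> L0 hit  d=D]
5: R B3 -> L1 miss wb->B5  d=-]
6: R B4 -> L0 hit  d=D]
7: W B4 -> L0 hit  d=D]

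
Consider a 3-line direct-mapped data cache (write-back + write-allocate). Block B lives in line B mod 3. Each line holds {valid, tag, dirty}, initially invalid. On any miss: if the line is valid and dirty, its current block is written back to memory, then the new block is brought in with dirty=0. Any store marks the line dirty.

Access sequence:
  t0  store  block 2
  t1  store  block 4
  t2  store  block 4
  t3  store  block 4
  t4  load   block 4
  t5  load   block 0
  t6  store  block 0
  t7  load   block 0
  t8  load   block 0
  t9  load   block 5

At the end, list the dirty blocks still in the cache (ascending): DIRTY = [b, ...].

DIRTY = [0, 4]

0: W B2 -> L2 miss  d=D]
1: W B4 -> L1 miss  d=D]
2: W B4 -> L1 hit  d=D]
3: W B4 -> L1 hit  d=D]
4: R B4 -> L1 hit  d=D]
5: R B0 -> L0 miss  d=-]
6: W B0 -> L0 hit  d=D]
7: R B0 -> L0 hit  d=D]
8: R B0 -> L0 hit  d=D]
9: R B5 -> L2 miss wb->B2  d=-]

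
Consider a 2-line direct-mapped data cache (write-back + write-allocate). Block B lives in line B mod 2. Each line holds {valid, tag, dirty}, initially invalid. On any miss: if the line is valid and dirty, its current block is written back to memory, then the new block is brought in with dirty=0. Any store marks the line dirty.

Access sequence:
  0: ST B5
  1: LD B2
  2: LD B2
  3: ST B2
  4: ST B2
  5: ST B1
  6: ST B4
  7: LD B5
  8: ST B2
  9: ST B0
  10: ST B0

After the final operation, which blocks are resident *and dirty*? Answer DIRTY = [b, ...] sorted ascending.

DIRTY = [0]

0: W B5 -> L1 miss  d=D]
1: R B2 -> L0 miss  d=-]
2: R B2 -> L0 hit  d=-]
3: W B2 -> L0 hit  d=D]
4: W B2 -> L0 hit  d=D]
5: W B1 -> L1 miss wb->B5  d=D]
6: W B4 -> L0 miss wb->B2  d=D]
7: R B5 -> L1 miss wb->B1  d=-]
8: W B2 -> L0 miss wb->B4  d=D]
9: W B0 -> L0 miss wb->B2  d=D]
10: W B0 -> L0 hit  d=D]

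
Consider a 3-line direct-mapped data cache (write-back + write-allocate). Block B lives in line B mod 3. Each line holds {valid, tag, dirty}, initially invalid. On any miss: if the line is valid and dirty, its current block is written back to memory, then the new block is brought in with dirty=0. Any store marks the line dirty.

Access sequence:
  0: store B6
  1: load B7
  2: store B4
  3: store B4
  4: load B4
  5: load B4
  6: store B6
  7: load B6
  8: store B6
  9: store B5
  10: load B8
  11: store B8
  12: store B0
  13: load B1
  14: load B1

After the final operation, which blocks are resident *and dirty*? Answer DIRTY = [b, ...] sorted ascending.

DIRTY = [0, 8]

0: W B6 -> L0 miss  d=D]
1: R B7 -> L1 miss  d=-]
2: W B4 -> L1 miss  d=D]
3: W B4 -> L1 hit  d=D]
4: R B4 -> L1 hit  d=D]
5: R B4 -> L1 hit  d=D]
6: W B6 -> L0 hit  d=D]
7: R B6 -> L0 hit  d=D]
8: W B6 -> L0 hit  d=D]
9: W B5 -> L2 miss  d=D]
10: R B8 -> L2 miss wb->B5  d=-]
11: W B8 -> L2 hit  d=D]
12: W B0 -> L0 miss wb->B6  d=D]
13: R B1 -> L1 miss wb->B4  d=-]
14: R B1 -> L1 hit  d=-]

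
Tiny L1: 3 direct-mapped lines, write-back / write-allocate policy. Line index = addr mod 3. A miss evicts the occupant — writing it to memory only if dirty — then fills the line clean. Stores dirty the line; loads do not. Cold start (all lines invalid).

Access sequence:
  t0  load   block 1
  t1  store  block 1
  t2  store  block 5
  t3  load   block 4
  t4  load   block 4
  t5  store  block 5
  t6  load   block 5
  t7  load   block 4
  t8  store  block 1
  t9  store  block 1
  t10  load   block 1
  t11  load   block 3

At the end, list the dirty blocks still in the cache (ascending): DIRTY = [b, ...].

0: R B1 → L1 miss [-]
1: W B1 → L1 hit [D]
2: W B5 → L2 miss [D]
3: R B4 → L1 miss wb→B1 [-]
4: R B4 → L1 hit [-]
5: W B5 → L2 hit [D]
6: R B5 → L2 hit [D]
7: R B4 → L1 hit [-]
8: W B1 → L1 miss [D]
9: W B1 → L1 hit [D]
10: R B1 → L1 hit [D]
11: R B3 → L0 miss [-]

DIRTY = [1, 5]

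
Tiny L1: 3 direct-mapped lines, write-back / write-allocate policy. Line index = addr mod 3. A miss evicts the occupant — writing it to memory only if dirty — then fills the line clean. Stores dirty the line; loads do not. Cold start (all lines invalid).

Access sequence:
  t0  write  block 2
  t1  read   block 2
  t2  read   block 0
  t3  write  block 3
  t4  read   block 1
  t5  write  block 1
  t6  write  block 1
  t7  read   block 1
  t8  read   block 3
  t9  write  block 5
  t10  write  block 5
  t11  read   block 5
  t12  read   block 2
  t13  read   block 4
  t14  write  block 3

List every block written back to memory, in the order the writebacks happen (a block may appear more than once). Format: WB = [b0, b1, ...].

0: W B2 → L2 miss [D]
1: R B2 → L2 hit [D]
2: R B0 → L0 miss [-]
3: W B3 → L0 miss [D]
4: R B1 → L1 miss [-]
5: W B1 → L1 hit [D]
6: W B1 → L1 hit [D]
7: R B1 → L1 hit [D]
8: R B3 → L0 hit [D]
9: W B5 → L2 miss wb→B2 [D]
10: W B5 → L2 hit [D]
11: R B5 → L2 hit [D]
12: R B2 → L2 miss wb→B5 [-]
13: R B4 → L1 miss wb→B1 [-]
14: W B3 → L0 hit [D]

WB = [2, 5, 1]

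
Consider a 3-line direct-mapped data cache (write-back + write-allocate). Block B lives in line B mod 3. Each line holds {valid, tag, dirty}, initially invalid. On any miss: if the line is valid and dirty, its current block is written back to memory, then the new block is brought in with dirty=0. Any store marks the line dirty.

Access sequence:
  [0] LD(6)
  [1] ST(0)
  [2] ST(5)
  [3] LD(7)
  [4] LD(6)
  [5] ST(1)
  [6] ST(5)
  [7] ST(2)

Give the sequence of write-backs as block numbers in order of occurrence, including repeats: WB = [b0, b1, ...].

WB = [0, 5]

  0 | R B6 → L0 miss [-]
  1 | W B0 → L0 miss [D]
  2 | W B5 → L2 miss [D]
  3 | R B7 → L1 miss [-]
  4 | R B6 → L0 miss wb→B0 [-]
  5 | W B1 → L1 miss [D]
  6 | W B5 → L2 hit [D]
  7 | W B2 → L2 miss wb→B5 [D]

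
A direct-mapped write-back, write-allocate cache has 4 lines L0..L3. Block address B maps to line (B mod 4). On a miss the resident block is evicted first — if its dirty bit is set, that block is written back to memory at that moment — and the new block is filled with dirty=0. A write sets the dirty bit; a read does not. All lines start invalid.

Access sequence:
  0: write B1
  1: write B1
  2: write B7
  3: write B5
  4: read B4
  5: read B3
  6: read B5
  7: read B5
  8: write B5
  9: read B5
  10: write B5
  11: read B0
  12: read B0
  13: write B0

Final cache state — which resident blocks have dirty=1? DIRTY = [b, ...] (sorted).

0: W B1 → L1 miss [D]
1: W B1 → L1 hit [D]
2: W B7 → L3 miss [D]
3: W B5 → L1 miss wb→B1 [D]
4: R B4 → L0 miss [-]
5: R B3 → L3 miss wb→B7 [-]
6: R B5 → L1 hit [D]
7: R B5 → L1 hit [D]
8: W B5 → L1 hit [D]
9: R B5 → L1 hit [D]
10: W B5 → L1 hit [D]
11: R B0 → L0 miss [-]
12: R B0 → L0 hit [-]
13: W B0 → L0 hit [D]

DIRTY = [0, 5]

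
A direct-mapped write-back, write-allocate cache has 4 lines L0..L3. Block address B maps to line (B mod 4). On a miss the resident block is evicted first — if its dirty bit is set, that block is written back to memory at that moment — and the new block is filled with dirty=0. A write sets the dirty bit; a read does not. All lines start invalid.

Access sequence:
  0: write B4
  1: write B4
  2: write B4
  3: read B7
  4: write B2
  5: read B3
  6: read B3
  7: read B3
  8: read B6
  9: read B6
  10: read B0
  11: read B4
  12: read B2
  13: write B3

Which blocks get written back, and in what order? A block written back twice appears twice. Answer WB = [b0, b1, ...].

WB = [2, 4]

0: W B4 -> L0 miss  d=D]
1: W B4 -> L0 hit  d=D]
2: W B4 -> L0 hit  d=D]
3: R B7 -> L3 miss  d=-]
4: W B2 -> L2 miss  d=D]
5: R B3 -> L3 miss  d=-]
6: R B3 -> L3 hit  d=-]
7: R B3 -> L3 hit  d=-]
8: R B6 -> L2 miss wb->B2  d=-]
9: R B6 -> L2 hit  d=-]
10: R B0 -> L0 miss wb->B4  d=-]
11: R B4 -> L0 miss  d=-]
12: R B2 -> L2 miss  d=-]
13: W B3 -> L3 hit  d=D]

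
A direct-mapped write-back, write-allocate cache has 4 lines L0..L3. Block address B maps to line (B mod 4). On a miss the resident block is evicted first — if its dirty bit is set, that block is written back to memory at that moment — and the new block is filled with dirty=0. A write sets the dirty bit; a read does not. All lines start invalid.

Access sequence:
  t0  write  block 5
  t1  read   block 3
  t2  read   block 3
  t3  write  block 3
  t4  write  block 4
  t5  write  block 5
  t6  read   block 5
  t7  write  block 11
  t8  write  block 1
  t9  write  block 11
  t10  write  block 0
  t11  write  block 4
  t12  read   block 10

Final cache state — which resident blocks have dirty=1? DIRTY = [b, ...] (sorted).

0: W B5 → L1 miss [D]
1: R B3 → L3 miss [-]
2: R B3 → L3 hit [-]
3: W B3 → L3 hit [D]
4: W B4 → L0 miss [D]
5: W B5 → L1 hit [D]
6: R B5 → L1 hit [D]
7: W B11 → L3 miss wb→B3 [D]
8: W B1 → L1 miss wb→B5 [D]
9: W B11 → L3 hit [D]
10: W B0 → L0 miss wb→B4 [D]
11: W B4 → L0 miss wb→B0 [D]
12: R B10 → L2 miss [-]

DIRTY = [1, 4, 11]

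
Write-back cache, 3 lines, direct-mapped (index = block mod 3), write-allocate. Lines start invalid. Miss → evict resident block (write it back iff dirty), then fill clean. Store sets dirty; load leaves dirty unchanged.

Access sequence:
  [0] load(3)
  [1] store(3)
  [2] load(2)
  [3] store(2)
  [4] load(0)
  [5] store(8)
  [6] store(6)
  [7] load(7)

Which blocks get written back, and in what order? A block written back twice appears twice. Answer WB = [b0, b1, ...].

  0 | R B3 → L0 miss [-]
  1 | W B3 → L0 hit [D]
  2 | R B2 → L2 miss [-]
  3 | W B2 → L2 hit [D]
  4 | R B0 → L0 miss wb→B3 [-]
  5 | W B8 → L2 miss wb→B2 [D]
  6 | W B6 → L0 miss [D]
  7 | R B7 → L1 miss [-]

WB = [3, 2]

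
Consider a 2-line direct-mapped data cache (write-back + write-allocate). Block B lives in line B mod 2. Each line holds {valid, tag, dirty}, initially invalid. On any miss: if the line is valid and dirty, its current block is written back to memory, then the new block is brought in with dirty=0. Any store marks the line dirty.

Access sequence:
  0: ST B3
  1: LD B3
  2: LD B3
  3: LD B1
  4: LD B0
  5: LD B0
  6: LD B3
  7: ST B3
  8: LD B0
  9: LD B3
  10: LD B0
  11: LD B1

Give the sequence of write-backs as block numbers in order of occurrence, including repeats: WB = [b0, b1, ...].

0: W B3 → L1 miss [D]
1: R B3 → L1 hit [D]
2: R B3 → L1 hit [D]
3: R B1 → L1 miss wb→B3 [-]
4: R B0 → L0 miss [-]
5: R B0 → L0 hit [-]
6: R B3 → L1 miss [-]
7: W B3 → L1 hit [D]
8: R B0 → L0 hit [-]
9: R B3 → L1 hit [D]
10: R B0 → L0 hit [-]
11: R B1 → L1 miss wb→B3 [-]

WB = [3, 3]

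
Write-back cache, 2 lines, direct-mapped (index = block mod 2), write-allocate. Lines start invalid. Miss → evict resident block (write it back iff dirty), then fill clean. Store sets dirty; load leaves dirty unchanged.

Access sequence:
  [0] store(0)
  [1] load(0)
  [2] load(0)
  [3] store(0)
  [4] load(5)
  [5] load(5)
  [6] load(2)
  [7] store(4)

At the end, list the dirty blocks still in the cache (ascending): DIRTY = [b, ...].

0: W B0 → L0 miss [D]
1: R B0 → L0 hit [D]
2: R B0 → L0 hit [D]
3: W B0 → L0 hit [D]
4: R B5 → L1 miss [-]
5: R B5 → L1 hit [-]
6: R B2 → L0 miss wb→B0 [-]
7: W B4 → L0 miss [D]

DIRTY = [4]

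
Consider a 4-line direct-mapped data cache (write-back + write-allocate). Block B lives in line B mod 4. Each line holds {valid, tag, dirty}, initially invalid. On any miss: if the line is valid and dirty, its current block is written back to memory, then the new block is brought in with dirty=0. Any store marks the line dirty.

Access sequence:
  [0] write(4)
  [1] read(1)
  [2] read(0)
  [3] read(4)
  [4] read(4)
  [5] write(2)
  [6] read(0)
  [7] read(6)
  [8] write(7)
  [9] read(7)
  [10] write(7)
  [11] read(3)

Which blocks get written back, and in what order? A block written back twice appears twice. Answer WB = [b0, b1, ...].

WB = [4, 2, 7]

0: W B4 -> L0 miss  d=D]
1: R B1 -> L1 miss  d=-]
2: R B0 -> L0 miss wb->B4  d=-]
3: R B4 -> L0 miss  d=-]
4: R B4 -> L0 hit  d=-]
5: W B2 -> L2 miss  d=D]
6: R B0 -> L0 miss  d=-]
7: R B6 -> L2 miss wb->B2  d=-]
8: W B7 -> L3 miss  d=D]
9: R B7 -> L3 hit  d=D]
10: W B7 -> L3 hit  d=D]
11: R B3 -> L3 miss wb->B7  d=-]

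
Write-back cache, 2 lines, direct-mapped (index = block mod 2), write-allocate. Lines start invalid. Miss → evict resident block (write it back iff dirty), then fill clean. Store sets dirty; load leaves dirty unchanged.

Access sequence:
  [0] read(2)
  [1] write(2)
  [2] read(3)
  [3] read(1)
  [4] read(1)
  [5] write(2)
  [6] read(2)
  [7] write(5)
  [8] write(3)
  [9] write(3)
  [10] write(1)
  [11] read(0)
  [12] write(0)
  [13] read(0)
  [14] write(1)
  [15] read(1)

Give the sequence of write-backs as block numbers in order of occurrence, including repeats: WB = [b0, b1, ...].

0: R B2 → L0 miss [-]
1: W B2 → L0 hit [D]
2: R B3 → L1 miss [-]
3: R B1 → L1 miss [-]
4: R B1 → L1 hit [-]
5: W B2 → L0 hit [D]
6: R B2 → L0 hit [D]
7: W B5 → L1 miss [D]
8: W B3 → L1 miss wb→B5 [D]
9: W B3 → L1 hit [D]
10: W B1 → L1 miss wb→B3 [D]
11: R B0 → L0 miss wb→B2 [-]
12: W B0 → L0 hit [D]
13: R B0 → L0 hit [D]
14: W B1 → L1 hit [D]
15: R B1 → L1 hit [D]

WB = [5, 3, 2]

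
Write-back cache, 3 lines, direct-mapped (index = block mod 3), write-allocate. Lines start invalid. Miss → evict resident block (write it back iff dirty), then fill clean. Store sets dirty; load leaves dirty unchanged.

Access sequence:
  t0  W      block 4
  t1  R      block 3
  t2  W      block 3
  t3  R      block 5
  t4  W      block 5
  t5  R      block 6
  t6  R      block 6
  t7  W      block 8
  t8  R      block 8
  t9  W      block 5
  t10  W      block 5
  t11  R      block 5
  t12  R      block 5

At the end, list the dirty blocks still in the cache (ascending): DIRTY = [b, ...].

  0 | W B4 → L1 miss [D]
  1 | R B3 → L0 miss [-]
  2 | W B3 → L0 hit [D]
  3 | R B5 → L2 miss [-]
  4 | W B5 → L2 hit [D]
  5 | R B6 → L0 miss wb→B3 [-]
  6 | R B6 → L0 hit [-]
  7 | W B8 → L2 miss wb→B5 [D]
  8 | R B8 → L2 hit [D]
  9 | W B5 → L2 miss wb→B8 [D]
  10 | W B5 → L2 hit [D]
  11 | R B5 → L2 hit [D]
  12 | R B5 → L2 hit [D]

DIRTY = [4, 5]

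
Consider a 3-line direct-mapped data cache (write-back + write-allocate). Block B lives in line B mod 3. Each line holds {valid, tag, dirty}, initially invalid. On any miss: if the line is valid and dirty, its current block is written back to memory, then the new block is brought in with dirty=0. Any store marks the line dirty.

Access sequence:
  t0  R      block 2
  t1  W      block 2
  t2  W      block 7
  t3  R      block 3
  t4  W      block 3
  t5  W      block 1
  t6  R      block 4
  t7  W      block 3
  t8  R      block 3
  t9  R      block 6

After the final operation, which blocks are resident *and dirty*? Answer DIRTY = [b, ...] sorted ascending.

  0 | R B2 → L2 miss [-]
  1 | W B2 → L2 hit [D]
  2 | W B7 → L1 miss [D]
  3 | R B3 → L0 miss [-]
  4 | W B3 → L0 hit [D]
  5 | W B1 → L1 miss wb→B7 [D]
  6 | R B4 → L1 miss wb→B1 [-]
  7 | W B3 → L0 hit [D]
  8 | R B3 → L0 hit [D]
  9 | R B6 → L0 miss wb→B3 [-]

DIRTY = [2]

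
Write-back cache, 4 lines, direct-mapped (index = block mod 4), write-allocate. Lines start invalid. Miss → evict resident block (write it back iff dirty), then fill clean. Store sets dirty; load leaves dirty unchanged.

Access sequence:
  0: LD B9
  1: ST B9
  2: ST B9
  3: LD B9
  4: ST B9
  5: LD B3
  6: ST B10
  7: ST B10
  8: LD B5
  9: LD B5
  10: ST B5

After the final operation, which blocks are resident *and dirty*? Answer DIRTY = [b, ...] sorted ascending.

DIRTY = [5, 10]

0: R B9 → L1 miss [-]
1: W B9 → L1 hit [D]
2: W B9 → L1 hit [D]
3: R B9 → L1 hit [D]
4: W B9 → L1 hit [D]
5: R B3 → L3 miss [-]
6: W B10 → L2 miss [D]
7: W B10 → L2 hit [D]
8: R B5 → L1 miss wb→B9 [-]
9: R B5 → L1 hit [-]
10: W B5 → L1 hit [D]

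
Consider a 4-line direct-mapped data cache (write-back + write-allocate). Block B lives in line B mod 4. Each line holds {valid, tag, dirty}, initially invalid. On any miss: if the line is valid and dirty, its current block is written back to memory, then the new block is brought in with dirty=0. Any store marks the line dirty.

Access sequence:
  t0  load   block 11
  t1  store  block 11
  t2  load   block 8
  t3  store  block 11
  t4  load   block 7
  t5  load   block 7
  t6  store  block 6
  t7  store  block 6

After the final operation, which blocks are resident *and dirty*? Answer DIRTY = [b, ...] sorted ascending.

DIRTY = [6]

  0 | R B11 → L3 miss [-]
  1 | W B11 → L3 hit [D]
  2 | R B8 → L0 miss [-]
  3 | W B11 → L3 hit [D]
  4 | R B7 → L3 miss wb→B11 [-]
  5 | R B7 → L3 hit [-]
  6 | W B6 → L2 miss [D]
  7 | W B6 → L2 hit [D]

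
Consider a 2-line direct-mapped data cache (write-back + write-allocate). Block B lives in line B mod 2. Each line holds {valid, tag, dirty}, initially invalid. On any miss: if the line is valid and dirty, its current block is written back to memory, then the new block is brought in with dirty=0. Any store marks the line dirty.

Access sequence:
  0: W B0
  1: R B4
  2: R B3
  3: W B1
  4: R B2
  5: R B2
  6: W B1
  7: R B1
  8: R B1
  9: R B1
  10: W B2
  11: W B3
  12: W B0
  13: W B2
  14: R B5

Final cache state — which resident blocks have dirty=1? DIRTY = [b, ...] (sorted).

DIRTY = [2]

0: W B0 → L0 miss [D]
1: R B4 → L0 miss wb→B0 [-]
2: R B3 → L1 miss [-]
3: W B1 → L1 miss [D]
4: R B2 → L0 miss [-]
5: R B2 → L0 hit [-]
6: W B1 → L1 hit [D]
7: R B1 → L1 hit [D]
8: R B1 → L1 hit [D]
9: R B1 → L1 hit [D]
10: W B2 → L0 hit [D]
11: W B3 → L1 miss wb→B1 [D]
12: W B0 → L0 miss wb→B2 [D]
13: W B2 → L0 miss wb→B0 [D]
14: R B5 → L1 miss wb→B3 [-]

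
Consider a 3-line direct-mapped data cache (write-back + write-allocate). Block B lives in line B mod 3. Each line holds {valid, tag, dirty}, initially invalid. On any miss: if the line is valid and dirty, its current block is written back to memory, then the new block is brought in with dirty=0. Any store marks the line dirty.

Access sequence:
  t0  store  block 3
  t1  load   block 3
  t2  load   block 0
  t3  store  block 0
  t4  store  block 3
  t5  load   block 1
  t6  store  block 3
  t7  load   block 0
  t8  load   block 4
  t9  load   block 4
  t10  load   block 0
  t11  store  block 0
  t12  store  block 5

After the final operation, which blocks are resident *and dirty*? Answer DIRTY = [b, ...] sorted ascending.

  0 | W B3 → L0 miss [D]
  1 | R B3 → L0 hit [D]
  2 | R B0 → L0 miss wb→B3 [-]
  3 | W B0 → L0 hit [D]
  4 | W B3 → L0 miss wb→B0 [D]
  5 | R B1 → L1 miss [-]
  6 | W B3 → L0 hit [D]
  7 | R B0 → L0 miss wb→B3 [-]
  8 | R B4 → L1 miss [-]
  9 | R B4 → L1 hit [-]
  10 | R B0 → L0 hit [-]
  11 | W B0 → L0 hit [D]
  12 | W B5 → L2 miss [D]

DIRTY = [0, 5]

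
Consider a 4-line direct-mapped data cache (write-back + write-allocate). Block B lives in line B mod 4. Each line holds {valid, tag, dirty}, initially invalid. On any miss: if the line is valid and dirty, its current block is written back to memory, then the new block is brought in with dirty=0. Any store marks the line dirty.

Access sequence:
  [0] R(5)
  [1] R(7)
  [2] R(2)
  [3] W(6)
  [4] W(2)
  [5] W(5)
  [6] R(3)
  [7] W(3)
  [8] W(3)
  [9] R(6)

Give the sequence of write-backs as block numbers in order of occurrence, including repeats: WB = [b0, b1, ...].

  0 | R B5 → L1 miss [-]
  1 | R B7 → L3 miss [-]
  2 | R B2 → L2 miss [-]
  3 | W B6 → L2 miss [D]
  4 | W B2 → L2 miss wb→B6 [D]
  5 | W B5 → L1 hit [D]
  6 | R B3 → L3 miss [-]
  7 | W B3 → L3 hit [D]
  8 | W B3 → L3 hit [D]
  9 | R B6 → L2 miss wb→B2 [-]

WB = [6, 2]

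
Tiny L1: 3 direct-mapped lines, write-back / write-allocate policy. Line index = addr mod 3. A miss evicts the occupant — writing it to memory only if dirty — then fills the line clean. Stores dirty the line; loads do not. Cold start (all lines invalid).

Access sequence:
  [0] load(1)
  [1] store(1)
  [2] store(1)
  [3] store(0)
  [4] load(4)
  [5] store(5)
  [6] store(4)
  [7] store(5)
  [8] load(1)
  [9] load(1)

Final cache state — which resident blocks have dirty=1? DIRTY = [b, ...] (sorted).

  0 | R B1 → L1 miss [-]
  1 | W B1 → L1 hit [D]
  2 | W B1 → L1 hit [D]
  3 | W B0 → L0 miss [D]
  4 | R B4 → L1 miss wb→B1 [-]
  5 | W B5 → L2 miss [D]
  6 | W B4 → L1 hit [D]
  7 | W B5 → L2 hit [D]
  8 | R B1 → L1 miss wb→B4 [-]
  9 | R B1 → L1 hit [-]

DIRTY = [0, 5]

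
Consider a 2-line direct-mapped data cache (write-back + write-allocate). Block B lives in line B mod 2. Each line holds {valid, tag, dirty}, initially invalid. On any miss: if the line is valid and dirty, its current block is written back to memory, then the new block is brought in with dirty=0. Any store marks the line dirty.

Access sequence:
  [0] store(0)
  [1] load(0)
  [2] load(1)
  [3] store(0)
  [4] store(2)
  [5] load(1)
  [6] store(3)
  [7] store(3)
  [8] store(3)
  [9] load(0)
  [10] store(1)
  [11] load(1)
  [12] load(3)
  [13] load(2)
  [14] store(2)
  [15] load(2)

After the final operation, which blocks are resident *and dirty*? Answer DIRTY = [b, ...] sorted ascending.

  0 | W B0 → L0 miss [D]
  1 | R B0 → L0 hit [D]
  2 | R B1 → L1 miss [-]
  3 | W B0 → L0 hit [D]
  4 | W B2 → L0 miss wb→B0 [D]
  5 | R B1 → L1 hit [-]
  6 | W B3 → L1 miss [D]
  7 | W B3 → L1 hit [D]
  8 | W B3 → L1 hit [D]
  9 | R B0 → L0 miss wb→B2 [-]
  10 | W B1 → L1 miss wb→B3 [D]
  11 | R B1 → L1 hit [D]
  12 | R B3 → L1 miss wb→B1 [-]
  13 | R B2 → L0 miss [-]
  14 | W B2 → L0 hit [D]
  15 | R B2 → L0 hit [D]

DIRTY = [2]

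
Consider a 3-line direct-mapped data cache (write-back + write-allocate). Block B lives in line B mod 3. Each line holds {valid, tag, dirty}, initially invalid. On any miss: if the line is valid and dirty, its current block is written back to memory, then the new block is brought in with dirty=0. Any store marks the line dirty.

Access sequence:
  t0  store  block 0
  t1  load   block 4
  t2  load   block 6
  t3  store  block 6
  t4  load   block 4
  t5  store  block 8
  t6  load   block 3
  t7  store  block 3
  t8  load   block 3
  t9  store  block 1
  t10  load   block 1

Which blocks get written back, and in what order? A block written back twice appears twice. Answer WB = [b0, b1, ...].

  0 | W B0 → L0 miss [D]
  1 | R B4 → L1 miss [-]
  2 | R B6 → L0 miss wb→B0 [-]
  3 | W B6 → L0 hit [D]
  4 | R B4 → L1 hit [-]
  5 | W B8 → L2 miss [D]
  6 | R B3 → L0 miss wb→B6 [-]
  7 | W B3 → L0 hit [D]
  8 | R B3 → L0 hit [D]
  9 | W B1 → L1 miss [D]
  10 | R B1 → L1 hit [D]

WB = [0, 6]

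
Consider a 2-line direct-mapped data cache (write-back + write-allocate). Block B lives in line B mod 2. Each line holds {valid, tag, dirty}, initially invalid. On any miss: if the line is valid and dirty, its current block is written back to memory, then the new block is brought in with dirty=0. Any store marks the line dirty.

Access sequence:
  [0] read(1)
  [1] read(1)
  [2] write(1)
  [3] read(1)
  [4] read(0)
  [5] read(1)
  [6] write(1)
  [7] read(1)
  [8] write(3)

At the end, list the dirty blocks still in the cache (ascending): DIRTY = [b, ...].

  0 | R B1 → L1 miss [-]
  1 | R B1 → L1 hit [-]
  2 | W B1 → L1 hit [D]
  3 | R B1 → L1 hit [D]
  4 | R B0 → L0 miss [-]
  5 | R B1 → L1 hit [D]
  6 | W B1 → L1 hit [D]
  7 | R B1 → L1 hit [D]
  8 | W B3 → L1 miss wb→B1 [D]

DIRTY = [3]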